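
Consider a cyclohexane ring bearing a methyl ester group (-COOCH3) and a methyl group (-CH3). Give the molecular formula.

C9H16O2

Atom tally by fragment:
  cyclohexane ring core → C:6 H:12
  (− 2 ring H displaced by substituents)
  + COOCH3 → C:2 H:3 O:2
  + CH3 → C:1 H:3
Element totals:
  C: 9
  H: 16
  O: 2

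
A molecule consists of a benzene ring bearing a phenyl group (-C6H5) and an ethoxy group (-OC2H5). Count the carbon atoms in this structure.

Atom tally by fragment:
  benzene ring core → C:6 H:6
  (− 2 ring H displaced by substituents)
  + C6H5 → C:6 H:5
  + OC2H5 → C:2 H:5 O:1
Element totals:
  C: 14
  H: 14
  O: 1

14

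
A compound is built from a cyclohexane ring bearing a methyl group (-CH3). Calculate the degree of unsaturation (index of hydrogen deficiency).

1

Atom tally by fragment:
  cyclohexane ring core → C:6 H:12
  (− 1 ring H displaced by substituents)
  + CH3 → C:1 H:3
Element totals:
  C: 7
  H: 14
Molecular formula: C7H14.
DoU = (2C + 2 + N − H − X) / 2 = (2·7 + 2 + 0 − 14 − 0) / 2 = 1.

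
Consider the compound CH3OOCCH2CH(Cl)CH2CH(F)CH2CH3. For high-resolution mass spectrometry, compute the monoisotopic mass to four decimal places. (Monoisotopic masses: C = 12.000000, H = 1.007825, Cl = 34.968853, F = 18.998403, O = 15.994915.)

196.0666

Atom tally by fragment:
  CH3OOCCH2 → C:3 H:5 O:2
  CH(Cl) → C:1 H:1 Cl:1
  CH2 → C:1 H:2
  CH(F) → C:1 H:1 F:1
  CH2 → C:1 H:2
  CH3 → C:1 H:3
Element totals:
  C: 8
  H: 14
  Cl: 1
  F: 1
  O: 2
Molecular formula: C8H14ClFO2.
  M = 8(12.0) + 14(1.007825) + 34.968853 + 18.998403 + 2(15.994915)
    = 96.000000 + 14.109550 + 34.968853 + 18.998403 + 31.989830 = 196.066636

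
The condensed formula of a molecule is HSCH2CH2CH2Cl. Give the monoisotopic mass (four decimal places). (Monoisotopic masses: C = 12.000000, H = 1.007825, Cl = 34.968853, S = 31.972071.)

109.9957

Element totals:
  C: 3
  H: 7
  Cl: 1
  S: 1
Molecular formula: C3H7ClS.
  M = 3(12.0) + 7(1.007825) + 34.968853 + 31.972071
    = 36.000000 + 7.054775 + 34.968853 + 31.972071 = 109.995699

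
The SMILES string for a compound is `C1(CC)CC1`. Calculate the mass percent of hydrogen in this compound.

14.37%

Atom tally by fragment:
  cyclopropane ring core → C:3 H:6
  (− 1 ring H displaced by substituents)
  + C2H5 → C:2 H:5
Element totals:
  C: 5
  H: 10
Molecular formula: C5H10.
Molar mass = 70.135 g/mol.
Mass from H: 10 × 1.008 = 10.080 g/mol.
%H = 10.080 / 70.135 × 100 = 14.37%.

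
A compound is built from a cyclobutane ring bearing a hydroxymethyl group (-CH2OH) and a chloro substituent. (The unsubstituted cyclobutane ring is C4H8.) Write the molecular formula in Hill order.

C5H9ClO

Atom tally by fragment:
  cyclobutane ring core → C:4 H:8
  (− 2 ring H displaced by substituents)
  + CH2OH → C:1 H:3 O:1
  + Cl → Cl:1
Element totals:
  C: 5
  H: 9
  Cl: 1
  O: 1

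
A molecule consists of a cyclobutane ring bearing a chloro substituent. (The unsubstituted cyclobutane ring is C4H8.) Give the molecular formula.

Atom tally by fragment:
  cyclobutane ring core → C:4 H:8
  (− 1 ring H displaced by substituents)
  + Cl → Cl:1
Element totals:
  C: 4
  H: 7
  Cl: 1

C4H7Cl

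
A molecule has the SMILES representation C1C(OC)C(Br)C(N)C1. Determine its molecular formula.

C6H12BrNO

Atom tally by fragment:
  cyclopentane ring core → C:5 H:10
  (− 3 ring H displaced by substituents)
  + OCH3 → C:1 H:3 O:1
  + Br → Br:1
  + NH2 → N:1 H:2
Element totals:
  C: 6
  H: 12
  Br: 1
  N: 1
  O: 1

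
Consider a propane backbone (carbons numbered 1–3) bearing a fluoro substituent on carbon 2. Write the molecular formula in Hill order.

C3H7F

Atom tally by fragment:
  CH3 → C:1 H:3
  CH(F) → C:1 H:1 F:1
  CH3 → C:1 H:3
Element totals:
  C: 3
  H: 7
  F: 1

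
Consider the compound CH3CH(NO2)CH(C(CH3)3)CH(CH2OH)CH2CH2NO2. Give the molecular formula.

C11H22N2O5

Atom tally by fragment:
  CH3 → C:1 H:3
  CH(NO2) → C:1 H:1 N:1 O:2
  CH(C(CH3)3) → C:5 H:10
  CH(CH2OH) → C:2 H:4 O:1
  CH2 → C:1 H:2
  CH2NO2 → C:1 H:2 N:1 O:2
Element totals:
  C: 11
  H: 22
  N: 2
  O: 5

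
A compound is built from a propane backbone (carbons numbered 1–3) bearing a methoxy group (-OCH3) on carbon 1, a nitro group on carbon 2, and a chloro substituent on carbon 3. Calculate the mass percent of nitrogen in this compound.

Atom tally by fragment:
  CH3OCH2 → C:2 H:5 O:1
  CH(NO2) → C:1 H:1 N:1 O:2
  CH2Cl → C:1 H:2 Cl:1
Element totals:
  C: 4
  H: 8
  Cl: 1
  N: 1
  O: 3
Molecular formula: C4H8ClNO3.
Molar mass = 153.562 g/mol.
Mass from N: 1 × 14.007 = 14.007 g/mol.
%N = 14.007 / 153.562 × 100 = 9.12%.

9.12%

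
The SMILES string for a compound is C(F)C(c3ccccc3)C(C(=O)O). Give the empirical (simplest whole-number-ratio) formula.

C10H11FO2

Atom tally by fragment:
  FCH2 → C:1 H:2 F:1
  CH(C6H5) → C:7 H:6
  CH2COOH → C:2 H:3 O:2
Element totals:
  C: 10
  H: 11
  F: 1
  O: 2
Molecular formula: C10H11FO2.
gcd of subscripts (10, 1, 11, 2) = 1, so the empirical formula equals the molecular formula.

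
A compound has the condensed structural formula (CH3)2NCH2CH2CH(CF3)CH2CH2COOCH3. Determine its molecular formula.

C10H18F3NO2

Atom tally by fragment:
  (CH3)2NCH2 → C:3 H:8 N:1
  CH2 → C:1 H:2
  CH(CF3) → C:2 H:1 F:3
  CH2 → C:1 H:2
  CH2COOCH3 → C:3 H:5 O:2
Element totals:
  C: 10
  H: 18
  F: 3
  N: 1
  O: 2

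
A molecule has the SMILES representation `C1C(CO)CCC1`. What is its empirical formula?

Atom tally by fragment:
  cyclopentane ring core → C:5 H:10
  (− 1 ring H displaced by substituents)
  + CH2OH → C:1 H:3 O:1
Element totals:
  C: 6
  H: 12
  O: 1
Molecular formula: C6H12O.
gcd of subscripts (6, 12, 1) = 1, so the empirical formula equals the molecular formula.

C6H12O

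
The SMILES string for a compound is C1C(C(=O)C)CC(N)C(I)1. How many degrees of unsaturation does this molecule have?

2

Atom tally by fragment:
  cyclopentane ring core → C:5 H:10
  (− 3 ring H displaced by substituents)
  + COCH3 → C:2 H:3 O:1
  + NH2 → N:1 H:2
  + I → I:1
Element totals:
  C: 7
  H: 12
  I: 1
  N: 1
  O: 1
Molecular formula: C7H12INO.
DoU = (2C + 2 + N − H − X) / 2 = (2·7 + 2 + 1 − 12 − 1) / 2 = 2.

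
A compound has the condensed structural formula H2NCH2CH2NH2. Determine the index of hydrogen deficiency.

0

Atom tally by fragment:
  H2NCH2 → C:1 H:4 N:1
  CH2NH2 → C:1 H:4 N:1
Element totals:
  C: 2
  H: 8
  N: 2
Molecular formula: C2H8N2.
DoU = (2C + 2 + N − H − X) / 2 = (2·2 + 2 + 2 − 8 − 0) / 2 = 0.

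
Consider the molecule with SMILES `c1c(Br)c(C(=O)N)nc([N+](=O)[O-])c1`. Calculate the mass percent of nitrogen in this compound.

17.08%

Atom tally by fragment:
  pyridine ring core → C:5 H:5 N:1
  (− 3 ring H displaced by substituents)
  + Br → Br:1
  + CONH2 → C:1 H:2 O:1 N:1
  + NO2 → N:1 O:2
Element totals:
  C: 6
  H: 4
  Br: 1
  N: 3
  O: 3
Molecular formula: C6H4BrN3O3.
Molar mass = 246.020 g/mol.
Mass from N: 3 × 14.007 = 42.021 g/mol.
%N = 42.021 / 246.020 × 100 = 17.08%.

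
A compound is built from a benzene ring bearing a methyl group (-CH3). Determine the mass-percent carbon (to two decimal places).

Atom tally by fragment:
  benzene ring core → C:6 H:6
  (− 1 ring H displaced by substituents)
  + CH3 → C:1 H:3
Element totals:
  C: 7
  H: 8
Molecular formula: C7H8.
Molar mass = 92.141 g/mol.
Mass from C: 7 × 12.011 = 84.077 g/mol.
%C = 84.077 / 92.141 × 100 = 91.25%.

91.25%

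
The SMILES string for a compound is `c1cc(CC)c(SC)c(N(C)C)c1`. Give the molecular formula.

C11H17NS

Atom tally by fragment:
  benzene ring core → C:6 H:6
  (− 3 ring H displaced by substituents)
  + C2H5 → C:2 H:5
  + SCH3 → C:1 H:3 S:1
  + N(CH3)2 → N:1 C:2 H:6
Element totals:
  C: 11
  H: 17
  N: 1
  S: 1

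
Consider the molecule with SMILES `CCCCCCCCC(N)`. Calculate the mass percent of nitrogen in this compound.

Atom tally by fragment:
  CH3 → C:1 H:3
  CH2 → C:1 H:2
  CH2 → C:1 H:2
  CH2 → C:1 H:2
  CH2 → C:1 H:2
  CH2 → C:1 H:2
  CH2 → C:1 H:2
  CH2 → C:1 H:2
  CH2NH2 → C:1 H:4 N:1
Element totals:
  C: 9
  H: 21
  N: 1
Molecular formula: C9H21N.
Molar mass = 143.274 g/mol.
Mass from N: 1 × 14.007 = 14.007 g/mol.
%N = 14.007 / 143.274 × 100 = 9.78%.

9.78%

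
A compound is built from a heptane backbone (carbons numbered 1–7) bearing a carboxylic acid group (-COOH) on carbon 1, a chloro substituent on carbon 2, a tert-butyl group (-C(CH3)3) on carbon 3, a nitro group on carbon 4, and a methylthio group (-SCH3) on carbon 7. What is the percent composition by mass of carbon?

Atom tally by fragment:
  HOOCCH2 → C:2 H:3 O:2
  CH(Cl) → C:1 H:1 Cl:1
  CH(C(CH3)3) → C:5 H:10
  CH(NO2) → C:1 H:1 N:1 O:2
  CH2 → C:1 H:2
  CH2 → C:1 H:2
  CH2SCH3 → C:2 H:5 S:1
Element totals:
  C: 13
  H: 24
  Cl: 1
  N: 1
  O: 4
  S: 1
Molecular formula: C13H24ClNO4S.
Molar mass = 325.848 g/mol.
Mass from C: 13 × 12.011 = 156.143 g/mol.
%C = 156.143 / 325.848 × 100 = 47.92%.

47.92%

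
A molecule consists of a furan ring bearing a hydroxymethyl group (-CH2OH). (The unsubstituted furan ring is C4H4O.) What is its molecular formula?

C5H6O2

Atom tally by fragment:
  furan ring core → C:4 H:4 O:1
  (− 1 ring H displaced by substituents)
  + CH2OH → C:1 H:3 O:1
Element totals:
  C: 5
  H: 6
  O: 2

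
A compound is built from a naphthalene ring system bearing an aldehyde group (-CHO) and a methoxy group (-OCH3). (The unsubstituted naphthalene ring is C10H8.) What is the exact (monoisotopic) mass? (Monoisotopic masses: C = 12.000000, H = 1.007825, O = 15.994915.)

Atom tally by fragment:
  naphthalene ring system core → C:10 H:8
  (− 2 ring H displaced by substituents)
  + CHO → C:1 H:1 O:1
  + OCH3 → C:1 H:3 O:1
Element totals:
  C: 12
  H: 10
  O: 2
Molecular formula: C12H10O2.
  M = 12(12.0) + 10(1.007825) + 2(15.994915)
    = 144.000000 + 10.078250 + 31.989830 = 186.068080

186.0681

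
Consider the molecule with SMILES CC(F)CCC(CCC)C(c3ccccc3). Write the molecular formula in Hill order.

Atom tally by fragment:
  CH3 → C:1 H:3
  CH(F) → C:1 H:1 F:1
  CH2 → C:1 H:2
  CH2 → C:1 H:2
  CH(CH2CH2CH3) → C:4 H:8
  CH2C6H5 → C:7 H:7
Element totals:
  C: 15
  H: 23
  F: 1

C15H23F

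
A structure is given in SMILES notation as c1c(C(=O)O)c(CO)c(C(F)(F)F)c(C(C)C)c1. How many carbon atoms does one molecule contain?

Atom tally by fragment:
  benzene ring core → C:6 H:6
  (− 4 ring H displaced by substituents)
  + COOH → C:1 H:1 O:2
  + CH2OH → C:1 H:3 O:1
  + CF3 → C:1 F:3
  + CH(CH3)2 → C:3 H:7
Element totals:
  C: 12
  H: 13
  F: 3
  O: 3

12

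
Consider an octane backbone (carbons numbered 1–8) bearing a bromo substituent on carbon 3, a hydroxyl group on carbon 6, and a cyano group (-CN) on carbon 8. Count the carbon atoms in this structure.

9

Atom tally by fragment:
  CH3 → C:1 H:3
  CH2 → C:1 H:2
  CH(Br) → C:1 H:1 Br:1
  CH2 → C:1 H:2
  CH2 → C:1 H:2
  CH(OH) → C:1 H:2 O:1
  CH2 → C:1 H:2
  CH2CN → C:2 H:2 N:1
Element totals:
  C: 9
  H: 16
  Br: 1
  N: 1
  O: 1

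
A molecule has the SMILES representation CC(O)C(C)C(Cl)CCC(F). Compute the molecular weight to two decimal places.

182.66 g/mol

Atom tally by fragment:
  CH3 → C:1 H:3
  CH(OH) → C:1 H:2 O:1
  CH(CH3) → C:2 H:4
  CH(Cl) → C:1 H:1 Cl:1
  CH2 → C:1 H:2
  CH2 → C:1 H:2
  CH2F → C:1 H:2 F:1
Element totals:
  C: 8
  H: 16
  Cl: 1
  F: 1
  O: 1
Molecular formula: C8H16ClFO.
  M = 8(12.011) + 16(1.008) + 35.45 + 18.998 + 15.999
    = 96.088 + 16.128 + 35.450 + 18.998 + 15.999 = 182.663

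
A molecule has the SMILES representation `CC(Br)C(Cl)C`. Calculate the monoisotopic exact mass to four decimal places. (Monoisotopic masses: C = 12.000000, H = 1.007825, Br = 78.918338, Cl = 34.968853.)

Atom tally by fragment:
  CH3 → C:1 H:3
  CH(Br) → C:1 H:1 Br:1
  CH(Cl) → C:1 H:1 Cl:1
  CH3 → C:1 H:3
Element totals:
  C: 4
  H: 8
  Br: 1
  Cl: 1
Molecular formula: C4H8BrCl.
  M = 4(12.0) + 8(1.007825) + 78.918338 + 34.968853
    = 48.000000 + 8.062600 + 78.918338 + 34.968853 = 169.949791

169.9498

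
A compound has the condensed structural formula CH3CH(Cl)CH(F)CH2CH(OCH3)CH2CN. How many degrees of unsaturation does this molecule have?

2

Element totals:
  C: 8
  H: 13
  Cl: 1
  F: 1
  N: 1
  O: 1
Molecular formula: C8H13ClFNO.
DoU = (2C + 2 + N − H − X) / 2 = (2·8 + 2 + 1 − 13 − 2) / 2 = 2.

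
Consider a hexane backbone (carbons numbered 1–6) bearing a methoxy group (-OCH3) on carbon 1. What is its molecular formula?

Atom tally by fragment:
  CH3OCH2 → C:2 H:5 O:1
  CH2 → C:1 H:2
  CH2 → C:1 H:2
  CH2 → C:1 H:2
  CH2 → C:1 H:2
  CH3 → C:1 H:3
Element totals:
  C: 7
  H: 16
  O: 1

C7H16O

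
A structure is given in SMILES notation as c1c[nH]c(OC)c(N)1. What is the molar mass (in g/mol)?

112.13 g/mol

Atom tally by fragment:
  pyrrole ring core → C:4 H:5 N:1
  (− 2 ring H displaced by substituents)
  + OCH3 → C:1 H:3 O:1
  + NH2 → N:1 H:2
Element totals:
  C: 5
  H: 8
  N: 2
  O: 1
Molecular formula: C5H8N2O.
  M = 5(12.011) + 8(1.008) + 2(14.007) + 15.999
    = 60.055 + 8.064 + 28.014 + 15.999 = 112.132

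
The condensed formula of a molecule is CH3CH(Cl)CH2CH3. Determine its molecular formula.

C4H9Cl

Atom tally by fragment:
  CH3 → C:1 H:3
  CH(Cl) → C:1 H:1 Cl:1
  CH2 → C:1 H:2
  CH3 → C:1 H:3
Element totals:
  C: 4
  H: 9
  Cl: 1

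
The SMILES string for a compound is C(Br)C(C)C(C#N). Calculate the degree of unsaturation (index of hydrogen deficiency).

2

Atom tally by fragment:
  BrCH2 → C:1 H:2 Br:1
  CH(CH3) → C:2 H:4
  CH2CN → C:2 H:2 N:1
Element totals:
  C: 5
  H: 8
  Br: 1
  N: 1
Molecular formula: C5H8BrN.
DoU = (2C + 2 + N − H − X) / 2 = (2·5 + 2 + 1 − 8 − 1) / 2 = 2.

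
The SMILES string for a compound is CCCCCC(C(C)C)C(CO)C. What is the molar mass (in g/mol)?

Atom tally by fragment:
  CH3 → C:1 H:3
  CH2 → C:1 H:2
  CH2 → C:1 H:2
  CH2 → C:1 H:2
  CH2 → C:1 H:2
  CH(CH(CH3)2) → C:4 H:8
  CH(CH2OH) → C:2 H:4 O:1
  CH3 → C:1 H:3
Element totals:
  C: 12
  H: 26
  O: 1
Molecular formula: C12H26O.
  M = 12(12.011) + 26(1.008) + 15.999
    = 144.132 + 26.208 + 15.999 = 186.339

186.34 g/mol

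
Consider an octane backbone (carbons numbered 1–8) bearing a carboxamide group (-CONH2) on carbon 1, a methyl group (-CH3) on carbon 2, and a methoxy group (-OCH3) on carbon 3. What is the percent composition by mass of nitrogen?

Atom tally by fragment:
  H2NOCCH2 → C:2 H:4 O:1 N:1
  CH(CH3) → C:2 H:4
  CH(OCH3) → C:2 H:4 O:1
  CH2 → C:1 H:2
  CH2 → C:1 H:2
  CH2 → C:1 H:2
  CH2 → C:1 H:2
  CH3 → C:1 H:3
Element totals:
  C: 11
  H: 23
  N: 1
  O: 2
Molecular formula: C11H23NO2.
Molar mass = 201.310 g/mol.
Mass from N: 1 × 14.007 = 14.007 g/mol.
%N = 14.007 / 201.310 × 100 = 6.96%.

6.96%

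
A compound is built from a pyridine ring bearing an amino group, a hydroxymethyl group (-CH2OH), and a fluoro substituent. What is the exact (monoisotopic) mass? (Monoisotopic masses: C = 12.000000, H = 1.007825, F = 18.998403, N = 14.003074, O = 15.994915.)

Atom tally by fragment:
  pyridine ring core → C:5 H:5 N:1
  (− 3 ring H displaced by substituents)
  + NH2 → N:1 H:2
  + CH2OH → C:1 H:3 O:1
  + F → F:1
Element totals:
  C: 6
  H: 7
  F: 1
  N: 2
  O: 1
Molecular formula: C6H7FN2O.
  M = 6(12.0) + 7(1.007825) + 18.998403 + 2(14.003074) + 15.994915
    = 72.000000 + 7.054775 + 18.998403 + 28.006148 + 15.994915 = 142.054241

142.0542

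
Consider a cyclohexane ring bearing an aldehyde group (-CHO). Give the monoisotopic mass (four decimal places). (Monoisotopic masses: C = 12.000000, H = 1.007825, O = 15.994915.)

112.0888

Atom tally by fragment:
  cyclohexane ring core → C:6 H:12
  (− 1 ring H displaced by substituents)
  + CHO → C:1 H:1 O:1
Element totals:
  C: 7
  H: 12
  O: 1
Molecular formula: C7H12O.
  M = 7(12.0) + 12(1.007825) + 15.994915
    = 84.000000 + 12.093900 + 15.994915 = 112.088815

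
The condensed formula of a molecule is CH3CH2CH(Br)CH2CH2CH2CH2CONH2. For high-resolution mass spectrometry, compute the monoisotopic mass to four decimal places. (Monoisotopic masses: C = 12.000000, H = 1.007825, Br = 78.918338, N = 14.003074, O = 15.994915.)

221.0415

Atom tally by fragment:
  CH3 → C:1 H:3
  CH2 → C:1 H:2
  CH(Br) → C:1 H:1 Br:1
  CH2 → C:1 H:2
  CH2 → C:1 H:2
  CH2 → C:1 H:2
  CH2CONH2 → C:2 H:4 O:1 N:1
Element totals:
  C: 8
  H: 16
  Br: 1
  N: 1
  O: 1
Molecular formula: C8H16BrNO.
  M = 8(12.0) + 16(1.007825) + 78.918338 + 14.003074 + 15.994915
    = 96.000000 + 16.125200 + 78.918338 + 14.003074 + 15.994915 = 221.041527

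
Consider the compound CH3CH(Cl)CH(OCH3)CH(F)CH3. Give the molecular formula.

Atom tally by fragment:
  CH3 → C:1 H:3
  CH(Cl) → C:1 H:1 Cl:1
  CH(OCH3) → C:2 H:4 O:1
  CH(F) → C:1 H:1 F:1
  CH3 → C:1 H:3
Element totals:
  C: 6
  H: 12
  Cl: 1
  F: 1
  O: 1

C6H12ClFO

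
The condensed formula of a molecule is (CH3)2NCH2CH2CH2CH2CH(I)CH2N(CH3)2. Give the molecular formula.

C10H23IN2

Atom tally by fragment:
  (CH3)2NCH2 → C:3 H:8 N:1
  CH2 → C:1 H:2
  CH2 → C:1 H:2
  CH2 → C:1 H:2
  CH(I) → C:1 H:1 I:1
  CH2N(CH3)2 → C:3 H:8 N:1
Element totals:
  C: 10
  H: 23
  I: 1
  N: 2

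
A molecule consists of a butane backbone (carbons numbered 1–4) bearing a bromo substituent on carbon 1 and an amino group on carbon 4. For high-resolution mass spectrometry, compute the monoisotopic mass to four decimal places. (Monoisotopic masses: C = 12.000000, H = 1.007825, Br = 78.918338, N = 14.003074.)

Atom tally by fragment:
  BrCH2 → C:1 H:2 Br:1
  CH2 → C:1 H:2
  CH2 → C:1 H:2
  CH2NH2 → C:1 H:4 N:1
Element totals:
  C: 4
  H: 10
  Br: 1
  N: 1
Molecular formula: C4H10BrN.
  M = 4(12.0) + 10(1.007825) + 78.918338 + 14.003074
    = 48.000000 + 10.078250 + 78.918338 + 14.003074 = 150.999662

150.9997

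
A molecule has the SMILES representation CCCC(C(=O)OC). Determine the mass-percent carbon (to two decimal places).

62.04%

Atom tally by fragment:
  CH3 → C:1 H:3
  CH2 → C:1 H:2
  CH2 → C:1 H:2
  CH2COOCH3 → C:3 H:5 O:2
Element totals:
  C: 6
  H: 12
  O: 2
Molecular formula: C6H12O2.
Molar mass = 116.160 g/mol.
Mass from C: 6 × 12.011 = 72.066 g/mol.
%C = 72.066 / 116.160 × 100 = 62.04%.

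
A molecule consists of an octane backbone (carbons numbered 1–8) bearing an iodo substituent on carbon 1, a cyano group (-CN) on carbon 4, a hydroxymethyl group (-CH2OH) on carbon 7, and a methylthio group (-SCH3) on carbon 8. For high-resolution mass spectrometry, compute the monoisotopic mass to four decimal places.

341.0310

Atom tally by fragment:
  ICH2 → C:1 H:2 I:1
  CH2 → C:1 H:2
  CH2 → C:1 H:2
  CH(CN) → C:2 H:1 N:1
  CH2 → C:1 H:2
  CH2 → C:1 H:2
  CH(CH2OH) → C:2 H:4 O:1
  CH2SCH3 → C:2 H:5 S:1
Element totals:
  C: 11
  H: 20
  I: 1
  N: 1
  O: 1
  S: 1
Molecular formula: C11H20INOS.
  M = 11(12.0) + 20(1.007825) + 126.904472 + 14.003074 + 15.994915 + 31.972071
    = 132.000000 + 20.156500 + 126.904472 + 14.003074 + 15.994915 + 31.972071 = 341.031032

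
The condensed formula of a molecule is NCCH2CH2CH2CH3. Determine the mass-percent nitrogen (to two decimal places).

Element totals:
  C: 5
  H: 9
  N: 1
Molecular formula: C5H9N.
Molar mass = 83.134 g/mol.
Mass from N: 1 × 14.007 = 14.007 g/mol.
%N = 14.007 / 83.134 × 100 = 16.85%.

16.85%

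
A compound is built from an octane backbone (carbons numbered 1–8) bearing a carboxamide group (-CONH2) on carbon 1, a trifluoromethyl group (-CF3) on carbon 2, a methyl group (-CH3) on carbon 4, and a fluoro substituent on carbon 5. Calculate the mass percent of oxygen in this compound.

6.22%

Atom tally by fragment:
  H2NOCCH2 → C:2 H:4 O:1 N:1
  CH(CF3) → C:2 H:1 F:3
  CH2 → C:1 H:2
  CH(CH3) → C:2 H:4
  CH(F) → C:1 H:1 F:1
  CH2 → C:1 H:2
  CH2 → C:1 H:2
  CH3 → C:1 H:3
Element totals:
  C: 11
  H: 19
  F: 4
  N: 1
  O: 1
Molecular formula: C11H19F4NO.
Molar mass = 257.271 g/mol.
Mass from O: 1 × 15.999 = 15.999 g/mol.
%O = 15.999 / 257.271 × 100 = 6.22%.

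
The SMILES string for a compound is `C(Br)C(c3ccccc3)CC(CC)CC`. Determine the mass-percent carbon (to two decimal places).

62.46%

Atom tally by fragment:
  BrCH2 → C:1 H:2 Br:1
  CH(C6H5) → C:7 H:6
  CH2 → C:1 H:2
  CH(C2H5) → C:3 H:6
  CH2 → C:1 H:2
  CH3 → C:1 H:3
Element totals:
  C: 14
  H: 21
  Br: 1
Molecular formula: C14H21Br.
Molar mass = 269.226 g/mol.
Mass from C: 14 × 12.011 = 168.154 g/mol.
%C = 168.154 / 269.226 × 100 = 62.46%.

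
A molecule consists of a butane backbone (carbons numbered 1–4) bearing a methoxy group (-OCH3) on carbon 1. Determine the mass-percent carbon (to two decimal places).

Atom tally by fragment:
  CH3OCH2 → C:2 H:5 O:1
  CH2 → C:1 H:2
  CH2 → C:1 H:2
  CH3 → C:1 H:3
Element totals:
  C: 5
  H: 12
  O: 1
Molecular formula: C5H12O.
Molar mass = 88.150 g/mol.
Mass from C: 5 × 12.011 = 60.055 g/mol.
%C = 60.055 / 88.150 × 100 = 68.13%.

68.13%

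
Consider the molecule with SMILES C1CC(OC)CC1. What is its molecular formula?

C6H12O

Atom tally by fragment:
  cyclopentane ring core → C:5 H:10
  (− 1 ring H displaced by substituents)
  + OCH3 → C:1 H:3 O:1
Element totals:
  C: 6
  H: 12
  O: 1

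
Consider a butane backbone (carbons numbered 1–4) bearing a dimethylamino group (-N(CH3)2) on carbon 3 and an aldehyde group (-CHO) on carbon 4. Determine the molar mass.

Atom tally by fragment:
  CH3 → C:1 H:3
  CH2 → C:1 H:2
  CH(N(CH3)2) → C:3 H:7 N:1
  CH2CHO → C:2 H:3 O:1
Element totals:
  C: 7
  H: 15
  N: 1
  O: 1
Molecular formula: C7H15NO.
  M = 7(12.011) + 15(1.008) + 14.007 + 15.999
    = 84.077 + 15.120 + 14.007 + 15.999 = 129.203

129.20 g/mol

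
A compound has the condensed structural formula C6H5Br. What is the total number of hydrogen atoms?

Atom tally by fragment:
  benzene ring core → C:6 H:6
  (− 1 ring H displaced by substituents)
  + Br → Br:1
Element totals:
  C: 6
  H: 5
  Br: 1

5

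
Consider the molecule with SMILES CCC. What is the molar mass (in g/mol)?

Atom tally by fragment:
  CH3 → C:1 H:3
  CH2 → C:1 H:2
  CH3 → C:1 H:3
Element totals:
  C: 3
  H: 8
Molecular formula: C3H8.
  M = 3(12.011) + 8(1.008)
    = 36.033 + 8.064 = 44.097

44.10 g/mol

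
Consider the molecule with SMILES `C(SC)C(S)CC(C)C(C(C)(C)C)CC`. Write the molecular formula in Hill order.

Atom tally by fragment:
  CH3SCH2 → C:2 H:5 S:1
  CH(SH) → C:1 H:2 S:1
  CH2 → C:1 H:2
  CH(CH3) → C:2 H:4
  CH(C(CH3)3) → C:5 H:10
  CH2 → C:1 H:2
  CH3 → C:1 H:3
Element totals:
  C: 13
  H: 28
  S: 2

C13H28S2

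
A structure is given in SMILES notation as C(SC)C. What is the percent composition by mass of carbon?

Atom tally by fragment:
  CH3SCH2 → C:2 H:5 S:1
  CH3 → C:1 H:3
Element totals:
  C: 3
  H: 8
  S: 1
Molecular formula: C3H8S.
Molar mass = 76.157 g/mol.
Mass from C: 3 × 12.011 = 36.033 g/mol.
%C = 36.033 / 76.157 × 100 = 47.31%.

47.31%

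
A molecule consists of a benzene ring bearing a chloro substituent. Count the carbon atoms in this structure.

6

Atom tally by fragment:
  benzene ring core → C:6 H:6
  (− 1 ring H displaced by substituents)
  + Cl → Cl:1
Element totals:
  C: 6
  H: 5
  Cl: 1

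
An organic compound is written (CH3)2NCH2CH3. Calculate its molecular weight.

Atom tally by fragment:
  (CH3)2NCH2 → C:3 H:8 N:1
  CH3 → C:1 H:3
Element totals:
  C: 4
  H: 11
  N: 1
Molecular formula: C4H11N.
  M = 4(12.011) + 11(1.008) + 14.007
    = 48.044 + 11.088 + 14.007 = 73.139

73.14 g/mol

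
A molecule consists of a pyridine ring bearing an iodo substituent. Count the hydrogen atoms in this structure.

Atom tally by fragment:
  pyridine ring core → C:5 H:5 N:1
  (− 1 ring H displaced by substituents)
  + I → I:1
Element totals:
  C: 5
  H: 4
  I: 1
  N: 1

4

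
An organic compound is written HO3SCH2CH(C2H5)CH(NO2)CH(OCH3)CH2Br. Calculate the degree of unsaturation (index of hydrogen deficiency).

1

Atom tally by fragment:
  HO3SCH2 → C:1 H:3 S:1 O:3
  CH(C2H5) → C:3 H:6
  CH(NO2) → C:1 H:1 N:1 O:2
  CH(OCH3) → C:2 H:4 O:1
  CH2Br → C:1 H:2 Br:1
Element totals:
  C: 8
  H: 16
  Br: 1
  N: 1
  O: 6
  S: 1
Molecular formula: C8H16BrNO6S.
DoU = (2C + 2 + N − H − X) / 2 = (2·8 + 2 + 1 − 16 − 1) / 2 = 1.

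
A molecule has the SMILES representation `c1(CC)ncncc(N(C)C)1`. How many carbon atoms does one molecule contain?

8

Atom tally by fragment:
  pyrimidine ring core → C:4 H:4 N:2
  (− 2 ring H displaced by substituents)
  + C2H5 → C:2 H:5
  + N(CH3)2 → N:1 C:2 H:6
Element totals:
  C: 8
  H: 13
  N: 3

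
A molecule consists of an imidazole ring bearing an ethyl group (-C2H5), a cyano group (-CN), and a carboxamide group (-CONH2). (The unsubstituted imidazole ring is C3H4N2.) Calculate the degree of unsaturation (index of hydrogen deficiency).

6

Atom tally by fragment:
  imidazole ring core → C:3 H:4 N:2
  (− 3 ring H displaced by substituents)
  + C2H5 → C:2 H:5
  + CN → C:1 N:1
  + CONH2 → C:1 H:2 O:1 N:1
Element totals:
  C: 7
  H: 8
  N: 4
  O: 1
Molecular formula: C7H8N4O.
DoU = (2C + 2 + N − H − X) / 2 = (2·7 + 2 + 4 − 8 − 0) / 2 = 6.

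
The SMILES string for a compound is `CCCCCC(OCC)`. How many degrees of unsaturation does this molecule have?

0

Atom tally by fragment:
  CH3 → C:1 H:3
  CH2 → C:1 H:2
  CH2 → C:1 H:2
  CH2 → C:1 H:2
  CH2 → C:1 H:2
  CH2OC2H5 → C:3 H:7 O:1
Element totals:
  C: 8
  H: 18
  O: 1
Molecular formula: C8H18O.
DoU = (2C + 2 + N − H − X) / 2 = (2·8 + 2 + 0 − 18 − 0) / 2 = 0.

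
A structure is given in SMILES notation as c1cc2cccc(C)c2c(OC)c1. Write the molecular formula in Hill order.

C12H12O

Atom tally by fragment:
  naphthalene ring system core → C:10 H:8
  (− 2 ring H displaced by substituents)
  + CH3 → C:1 H:3
  + OCH3 → C:1 H:3 O:1
Element totals:
  C: 12
  H: 12
  O: 1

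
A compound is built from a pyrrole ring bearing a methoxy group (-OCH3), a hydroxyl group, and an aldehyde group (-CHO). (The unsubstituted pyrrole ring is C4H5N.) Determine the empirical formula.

Atom tally by fragment:
  pyrrole ring core → C:4 H:5 N:1
  (− 3 ring H displaced by substituents)
  + OCH3 → C:1 H:3 O:1
  + OH → O:1 H:1
  + CHO → C:1 H:1 O:1
Element totals:
  C: 6
  H: 7
  N: 1
  O: 3
Molecular formula: C6H7NO3.
gcd of subscripts (6, 7, 1, 3) = 1, so the empirical formula equals the molecular formula.

C6H7NO3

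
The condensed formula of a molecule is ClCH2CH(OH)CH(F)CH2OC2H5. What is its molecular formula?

Atom tally by fragment:
  ClCH2 → C:1 H:2 Cl:1
  CH(OH) → C:1 H:2 O:1
  CH(F) → C:1 H:1 F:1
  CH2OC2H5 → C:3 H:7 O:1
Element totals:
  C: 6
  H: 12
  Cl: 1
  F: 1
  O: 2

C6H12ClFO2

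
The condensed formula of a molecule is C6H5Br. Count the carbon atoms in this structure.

Element totals:
  C: 6
  H: 5
  Br: 1

6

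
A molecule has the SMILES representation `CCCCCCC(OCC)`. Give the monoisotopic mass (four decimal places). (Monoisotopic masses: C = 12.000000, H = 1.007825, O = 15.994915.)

144.1514

Atom tally by fragment:
  CH3 → C:1 H:3
  CH2 → C:1 H:2
  CH2 → C:1 H:2
  CH2 → C:1 H:2
  CH2 → C:1 H:2
  CH2 → C:1 H:2
  CH2OC2H5 → C:3 H:7 O:1
Element totals:
  C: 9
  H: 20
  O: 1
Molecular formula: C9H20O.
  M = 9(12.0) + 20(1.007825) + 15.994915
    = 108.000000 + 20.156500 + 15.994915 = 144.151415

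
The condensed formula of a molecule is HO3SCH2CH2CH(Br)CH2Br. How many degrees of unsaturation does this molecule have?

0

Atom tally by fragment:
  HO3SCH2 → C:1 H:3 S:1 O:3
  CH2 → C:1 H:2
  CH(Br) → C:1 H:1 Br:1
  CH2Br → C:1 H:2 Br:1
Element totals:
  C: 4
  H: 8
  Br: 2
  O: 3
  S: 1
Molecular formula: C4H8Br2O3S.
DoU = (2C + 2 + N − H − X) / 2 = (2·4 + 2 + 0 − 8 − 2) / 2 = 0.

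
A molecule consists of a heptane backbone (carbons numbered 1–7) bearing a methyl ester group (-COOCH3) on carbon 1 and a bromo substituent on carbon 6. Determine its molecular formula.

C9H17BrO2

Atom tally by fragment:
  CH3OOCCH2 → C:3 H:5 O:2
  CH2 → C:1 H:2
  CH2 → C:1 H:2
  CH2 → C:1 H:2
  CH2 → C:1 H:2
  CH(Br) → C:1 H:1 Br:1
  CH3 → C:1 H:3
Element totals:
  C: 9
  H: 17
  Br: 1
  O: 2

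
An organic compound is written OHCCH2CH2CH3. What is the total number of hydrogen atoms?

Element totals:
  C: 4
  H: 8
  O: 1

8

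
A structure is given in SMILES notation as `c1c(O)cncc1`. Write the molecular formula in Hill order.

Atom tally by fragment:
  pyridine ring core → C:5 H:5 N:1
  (− 1 ring H displaced by substituents)
  + OH → O:1 H:1
Element totals:
  C: 5
  H: 5
  N: 1
  O: 1

C5H5NO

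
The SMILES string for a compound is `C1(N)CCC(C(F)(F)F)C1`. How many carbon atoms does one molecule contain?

Atom tally by fragment:
  cyclopentane ring core → C:5 H:10
  (− 2 ring H displaced by substituents)
  + NH2 → N:1 H:2
  + CF3 → C:1 F:3
Element totals:
  C: 6
  H: 10
  F: 3
  N: 1

6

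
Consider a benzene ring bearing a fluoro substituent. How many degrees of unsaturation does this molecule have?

Atom tally by fragment:
  benzene ring core → C:6 H:6
  (− 1 ring H displaced by substituents)
  + F → F:1
Element totals:
  C: 6
  H: 5
  F: 1
Molecular formula: C6H5F.
DoU = (2C + 2 + N − H − X) / 2 = (2·6 + 2 + 0 − 5 − 1) / 2 = 4.

4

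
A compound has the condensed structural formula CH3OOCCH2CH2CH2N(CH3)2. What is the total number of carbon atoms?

7

Element totals:
  C: 7
  H: 15
  N: 1
  O: 2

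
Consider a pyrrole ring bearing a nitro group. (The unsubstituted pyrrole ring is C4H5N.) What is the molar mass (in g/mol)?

Atom tally by fragment:
  pyrrole ring core → C:4 H:5 N:1
  (− 1 ring H displaced by substituents)
  + NO2 → N:1 O:2
Element totals:
  C: 4
  H: 4
  N: 2
  O: 2
Molecular formula: C4H4N2O2.
  M = 4(12.011) + 4(1.008) + 2(14.007) + 2(15.999)
    = 48.044 + 4.032 + 28.014 + 31.998 = 112.088

112.09 g/mol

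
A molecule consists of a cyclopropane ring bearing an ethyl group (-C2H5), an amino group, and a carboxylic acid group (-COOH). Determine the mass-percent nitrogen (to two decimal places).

10.84%

Atom tally by fragment:
  cyclopropane ring core → C:3 H:6
  (− 3 ring H displaced by substituents)
  + C2H5 → C:2 H:5
  + NH2 → N:1 H:2
  + COOH → C:1 H:1 O:2
Element totals:
  C: 6
  H: 11
  N: 1
  O: 2
Molecular formula: C6H11NO2.
Molar mass = 129.159 g/mol.
Mass from N: 1 × 14.007 = 14.007 g/mol.
%N = 14.007 / 129.159 × 100 = 10.84%.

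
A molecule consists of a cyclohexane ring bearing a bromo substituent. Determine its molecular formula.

C6H11Br

Atom tally by fragment:
  cyclohexane ring core → C:6 H:12
  (− 1 ring H displaced by substituents)
  + Br → Br:1
Element totals:
  C: 6
  H: 11
  Br: 1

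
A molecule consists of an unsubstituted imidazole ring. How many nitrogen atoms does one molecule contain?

2

Atom tally by fragment:
  imidazole ring core → C:3 H:4 N:2
Element totals:
  C: 3
  H: 4
  N: 2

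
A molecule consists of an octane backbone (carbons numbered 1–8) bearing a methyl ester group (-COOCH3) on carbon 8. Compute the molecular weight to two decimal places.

172.27 g/mol

Atom tally by fragment:
  CH3 → C:1 H:3
  CH2 → C:1 H:2
  CH2 → C:1 H:2
  CH2 → C:1 H:2
  CH2 → C:1 H:2
  CH2 → C:1 H:2
  CH2 → C:1 H:2
  CH2COOCH3 → C:3 H:5 O:2
Element totals:
  C: 10
  H: 20
  O: 2
Molecular formula: C10H20O2.
  M = 10(12.011) + 20(1.008) + 2(15.999)
    = 120.110 + 20.160 + 31.998 = 172.268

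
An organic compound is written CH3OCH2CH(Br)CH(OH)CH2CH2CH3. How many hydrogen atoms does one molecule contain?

15

Atom tally by fragment:
  CH3OCH2 → C:2 H:5 O:1
  CH(Br) → C:1 H:1 Br:1
  CH(OH) → C:1 H:2 O:1
  CH2 → C:1 H:2
  CH2 → C:1 H:2
  CH3 → C:1 H:3
Element totals:
  C: 7
  H: 15
  Br: 1
  O: 2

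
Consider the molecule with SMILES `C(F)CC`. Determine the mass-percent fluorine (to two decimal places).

30.60%

Atom tally by fragment:
  FCH2 → C:1 H:2 F:1
  CH2 → C:1 H:2
  CH3 → C:1 H:3
Element totals:
  C: 3
  H: 7
  F: 1
Molecular formula: C3H7F.
Molar mass = 62.087 g/mol.
Mass from F: 1 × 18.998 = 18.998 g/mol.
%F = 18.998 / 62.087 × 100 = 30.60%.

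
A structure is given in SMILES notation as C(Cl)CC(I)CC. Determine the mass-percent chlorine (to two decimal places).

15.25%

Atom tally by fragment:
  ClCH2 → C:1 H:2 Cl:1
  CH2 → C:1 H:2
  CH(I) → C:1 H:1 I:1
  CH2 → C:1 H:2
  CH3 → C:1 H:3
Element totals:
  C: 5
  H: 10
  Cl: 1
  I: 1
Molecular formula: C5H10ClI.
Molar mass = 232.489 g/mol.
Mass from Cl: 1 × 35.45 = 35.450 g/mol.
%Cl = 35.450 / 232.489 × 100 = 15.25%.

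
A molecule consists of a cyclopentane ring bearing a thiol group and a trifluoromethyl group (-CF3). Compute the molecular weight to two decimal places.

170.19 g/mol

Atom tally by fragment:
  cyclopentane ring core → C:5 H:10
  (− 2 ring H displaced by substituents)
  + SH → S:1 H:1
  + CF3 → C:1 F:3
Element totals:
  C: 6
  H: 9
  F: 3
  S: 1
Molecular formula: C6H9F3S.
  M = 6(12.011) + 9(1.008) + 3(18.998) + 32.06
    = 72.066 + 9.072 + 56.994 + 32.060 = 170.192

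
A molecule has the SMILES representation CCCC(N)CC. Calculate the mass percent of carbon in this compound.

71.22%

Atom tally by fragment:
  CH3 → C:1 H:3
  CH2 → C:1 H:2
  CH2 → C:1 H:2
  CH(NH2) → C:1 H:3 N:1
  CH2 → C:1 H:2
  CH3 → C:1 H:3
Element totals:
  C: 6
  H: 15
  N: 1
Molecular formula: C6H15N.
Molar mass = 101.193 g/mol.
Mass from C: 6 × 12.011 = 72.066 g/mol.
%C = 72.066 / 101.193 × 100 = 71.22%.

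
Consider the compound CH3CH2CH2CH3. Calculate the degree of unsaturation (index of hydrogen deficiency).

0

Atom tally by fragment:
  CH3 → C:1 H:3
  CH2 → C:1 H:2
  CH2 → C:1 H:2
  CH3 → C:1 H:3
Element totals:
  C: 4
  H: 10
Molecular formula: C4H10.
DoU = (2C + 2 + N − H − X) / 2 = (2·4 + 2 + 0 − 10 − 0) / 2 = 0.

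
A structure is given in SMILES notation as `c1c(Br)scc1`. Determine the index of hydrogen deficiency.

3

Atom tally by fragment:
  thiophene ring core → C:4 H:4 S:1
  (− 1 ring H displaced by substituents)
  + Br → Br:1
Element totals:
  C: 4
  H: 3
  Br: 1
  S: 1
Molecular formula: C4H3BrS.
DoU = (2C + 2 + N − H − X) / 2 = (2·4 + 2 + 0 − 3 − 1) / 2 = 3.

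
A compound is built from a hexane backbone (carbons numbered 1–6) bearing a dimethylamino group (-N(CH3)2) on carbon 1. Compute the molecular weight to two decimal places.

129.25 g/mol

Atom tally by fragment:
  (CH3)2NCH2 → C:3 H:8 N:1
  CH2 → C:1 H:2
  CH2 → C:1 H:2
  CH2 → C:1 H:2
  CH2 → C:1 H:2
  CH3 → C:1 H:3
Element totals:
  C: 8
  H: 19
  N: 1
Molecular formula: C8H19N.
  M = 8(12.011) + 19(1.008) + 14.007
    = 96.088 + 19.152 + 14.007 = 129.247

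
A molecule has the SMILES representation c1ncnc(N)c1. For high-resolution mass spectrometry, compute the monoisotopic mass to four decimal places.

Atom tally by fragment:
  pyrimidine ring core → C:4 H:4 N:2
  (− 1 ring H displaced by substituents)
  + NH2 → N:1 H:2
Element totals:
  C: 4
  H: 5
  N: 3
Molecular formula: C4H5N3.
  M = 4(12.0) + 5(1.007825) + 3(14.003074)
    = 48.000000 + 5.039125 + 42.009222 = 95.048347

95.0483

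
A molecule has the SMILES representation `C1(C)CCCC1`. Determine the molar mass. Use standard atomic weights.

Atom tally by fragment:
  cyclopentane ring core → C:5 H:10
  (− 1 ring H displaced by substituents)
  + CH3 → C:1 H:3
Element totals:
  C: 6
  H: 12
Molecular formula: C6H12.
  M = 6(12.011) + 12(1.008)
    = 72.066 + 12.096 = 84.162

84.16 g/mol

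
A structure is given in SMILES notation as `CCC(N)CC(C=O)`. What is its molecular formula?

C6H13NO

Atom tally by fragment:
  CH3 → C:1 H:3
  CH2 → C:1 H:2
  CH(NH2) → C:1 H:3 N:1
  CH2 → C:1 H:2
  CH2CHO → C:2 H:3 O:1
Element totals:
  C: 6
  H: 13
  N: 1
  O: 1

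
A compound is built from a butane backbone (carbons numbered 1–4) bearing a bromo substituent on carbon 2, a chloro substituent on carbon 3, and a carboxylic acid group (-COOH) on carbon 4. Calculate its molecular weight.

Atom tally by fragment:
  CH3 → C:1 H:3
  CH(Br) → C:1 H:1 Br:1
  CH(Cl) → C:1 H:1 Cl:1
  CH2COOH → C:2 H:3 O:2
Element totals:
  C: 5
  H: 8
  Br: 1
  Cl: 1
  O: 2
Molecular formula: C5H8BrClO2.
  M = 5(12.011) + 8(1.008) + 79.904 + 35.45 + 2(15.999)
    = 60.055 + 8.064 + 79.904 + 35.450 + 31.998 = 215.471

215.47 g/mol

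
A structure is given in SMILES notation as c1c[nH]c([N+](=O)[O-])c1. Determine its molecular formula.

Atom tally by fragment:
  pyrrole ring core → C:4 H:5 N:1
  (− 1 ring H displaced by substituents)
  + NO2 → N:1 O:2
Element totals:
  C: 4
  H: 4
  N: 2
  O: 2

C4H4N2O2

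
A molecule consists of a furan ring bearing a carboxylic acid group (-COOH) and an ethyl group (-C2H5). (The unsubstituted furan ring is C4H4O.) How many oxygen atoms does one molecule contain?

Atom tally by fragment:
  furan ring core → C:4 H:4 O:1
  (− 2 ring H displaced by substituents)
  + COOH → C:1 H:1 O:2
  + C2H5 → C:2 H:5
Element totals:
  C: 7
  H: 8
  O: 3

3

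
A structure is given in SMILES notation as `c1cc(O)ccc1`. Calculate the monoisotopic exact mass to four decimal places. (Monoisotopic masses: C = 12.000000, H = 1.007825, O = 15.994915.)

Atom tally by fragment:
  benzene ring core → C:6 H:6
  (− 1 ring H displaced by substituents)
  + OH → O:1 H:1
Element totals:
  C: 6
  H: 6
  O: 1
Molecular formula: C6H6O.
  M = 6(12.0) + 6(1.007825) + 15.994915
    = 72.000000 + 6.046950 + 15.994915 = 94.041865

94.0419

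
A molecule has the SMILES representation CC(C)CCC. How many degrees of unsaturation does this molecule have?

Atom tally by fragment:
  CH3 → C:1 H:3
  CH(CH3) → C:2 H:4
  CH2 → C:1 H:2
  CH2 → C:1 H:2
  CH3 → C:1 H:3
Element totals:
  C: 6
  H: 14
Molecular formula: C6H14.
DoU = (2C + 2 + N − H − X) / 2 = (2·6 + 2 + 0 − 14 − 0) / 2 = 0.

0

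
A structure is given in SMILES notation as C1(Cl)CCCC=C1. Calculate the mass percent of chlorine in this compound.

Atom tally by fragment:
  cyclohexene ring core → C:6 H:10
  (− 1 ring H displaced by substituents)
  + Cl → Cl:1
Element totals:
  C: 6
  H: 9
  Cl: 1
Molecular formula: C6H9Cl.
Molar mass = 116.588 g/mol.
Mass from Cl: 1 × 35.45 = 35.450 g/mol.
%Cl = 35.450 / 116.588 × 100 = 30.41%.

30.41%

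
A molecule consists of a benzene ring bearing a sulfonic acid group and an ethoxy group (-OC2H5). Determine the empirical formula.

C8H10O4S

Atom tally by fragment:
  benzene ring core → C:6 H:6
  (− 2 ring H displaced by substituents)
  + SO3H → S:1 O:3 H:1
  + OC2H5 → C:2 H:5 O:1
Element totals:
  C: 8
  H: 10
  O: 4
  S: 1
Molecular formula: C8H10O4S.
gcd of subscripts (8, 10, 4, 1) = 1, so the empirical formula equals the molecular formula.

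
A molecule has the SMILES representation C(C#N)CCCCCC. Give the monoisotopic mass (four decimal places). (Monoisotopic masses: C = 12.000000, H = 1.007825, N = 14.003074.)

Atom tally by fragment:
  NCCH2 → C:2 H:2 N:1
  CH2 → C:1 H:2
  CH2 → C:1 H:2
  CH2 → C:1 H:2
  CH2 → C:1 H:2
  CH2 → C:1 H:2
  CH3 → C:1 H:3
Element totals:
  C: 8
  H: 15
  N: 1
Molecular formula: C8H15N.
  M = 8(12.0) + 15(1.007825) + 14.003074
    = 96.000000 + 15.117375 + 14.003074 = 125.120449

125.1204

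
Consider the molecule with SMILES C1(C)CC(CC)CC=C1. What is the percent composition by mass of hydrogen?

Atom tally by fragment:
  cyclohexene ring core → C:6 H:10
  (− 2 ring H displaced by substituents)
  + CH3 → C:1 H:3
  + C2H5 → C:2 H:5
Element totals:
  C: 9
  H: 16
Molecular formula: C9H16.
Molar mass = 124.227 g/mol.
Mass from H: 16 × 1.008 = 16.128 g/mol.
%H = 16.128 / 124.227 × 100 = 12.98%.

12.98%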